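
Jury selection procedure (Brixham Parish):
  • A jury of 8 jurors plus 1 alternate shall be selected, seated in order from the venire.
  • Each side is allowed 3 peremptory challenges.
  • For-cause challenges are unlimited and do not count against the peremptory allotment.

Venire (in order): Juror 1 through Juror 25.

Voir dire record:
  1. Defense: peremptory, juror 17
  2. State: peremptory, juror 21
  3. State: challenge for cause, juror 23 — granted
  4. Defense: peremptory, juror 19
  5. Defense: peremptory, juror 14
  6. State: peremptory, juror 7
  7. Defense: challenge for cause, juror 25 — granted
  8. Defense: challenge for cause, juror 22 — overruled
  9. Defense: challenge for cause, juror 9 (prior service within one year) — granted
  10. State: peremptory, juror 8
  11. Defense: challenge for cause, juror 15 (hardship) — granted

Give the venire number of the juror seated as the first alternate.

Removed: #7, #8, #9, #14, #15, #17, #19, #21, #23, #25. (#22 stays — for-cause denied.)
Seating in order: seats 1–8 → #1, #2, #3, #4, #5, #6, #10, #11; alternates → #12.
So alternate 1 is #12.

12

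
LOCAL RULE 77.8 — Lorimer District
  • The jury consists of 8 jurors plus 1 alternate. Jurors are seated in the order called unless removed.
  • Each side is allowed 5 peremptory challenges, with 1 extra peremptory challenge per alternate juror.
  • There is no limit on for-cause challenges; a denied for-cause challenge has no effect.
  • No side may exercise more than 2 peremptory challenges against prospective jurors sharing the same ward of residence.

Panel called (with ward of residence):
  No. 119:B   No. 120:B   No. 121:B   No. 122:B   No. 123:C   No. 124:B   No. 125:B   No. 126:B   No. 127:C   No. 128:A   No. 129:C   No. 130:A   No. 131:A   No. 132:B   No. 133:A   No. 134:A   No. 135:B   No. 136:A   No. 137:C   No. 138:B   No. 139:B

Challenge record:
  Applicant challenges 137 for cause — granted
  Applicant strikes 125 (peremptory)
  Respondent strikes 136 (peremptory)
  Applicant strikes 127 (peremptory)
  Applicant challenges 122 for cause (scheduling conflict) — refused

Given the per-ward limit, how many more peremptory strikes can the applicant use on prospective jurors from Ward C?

1

Applicant peremptories so far: #125, #127 — 2 of 6 used, 4 left overall.
Against Ward C: #127 — 1 used; per-ward cap 2 leaves 1.
Binding limit: min(4, 1) = 1.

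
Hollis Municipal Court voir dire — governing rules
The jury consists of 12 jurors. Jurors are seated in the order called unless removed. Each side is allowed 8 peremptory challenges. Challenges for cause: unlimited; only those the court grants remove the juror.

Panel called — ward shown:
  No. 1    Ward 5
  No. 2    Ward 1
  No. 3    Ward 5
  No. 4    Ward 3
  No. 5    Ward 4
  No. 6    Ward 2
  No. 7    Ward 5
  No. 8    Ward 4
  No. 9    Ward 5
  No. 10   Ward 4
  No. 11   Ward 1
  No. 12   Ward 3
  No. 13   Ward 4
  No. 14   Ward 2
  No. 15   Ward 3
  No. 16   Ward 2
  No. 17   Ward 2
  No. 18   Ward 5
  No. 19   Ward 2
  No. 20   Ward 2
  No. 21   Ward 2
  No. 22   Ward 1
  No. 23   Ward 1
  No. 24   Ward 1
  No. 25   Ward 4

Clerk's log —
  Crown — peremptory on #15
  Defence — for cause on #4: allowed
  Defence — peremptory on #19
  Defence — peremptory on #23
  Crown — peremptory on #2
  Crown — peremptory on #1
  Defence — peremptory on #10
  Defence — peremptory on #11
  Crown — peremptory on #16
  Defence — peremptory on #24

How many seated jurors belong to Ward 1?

0

Removed: #1, #2, #4, #10, #11, #15, #16, #19, #23, #24.
Seated jurors 1–12: #3, #5, #6, #7, #8, #9, #12, #13, #14, #17, #18, #20.
None of those are in Ward 1 → 0.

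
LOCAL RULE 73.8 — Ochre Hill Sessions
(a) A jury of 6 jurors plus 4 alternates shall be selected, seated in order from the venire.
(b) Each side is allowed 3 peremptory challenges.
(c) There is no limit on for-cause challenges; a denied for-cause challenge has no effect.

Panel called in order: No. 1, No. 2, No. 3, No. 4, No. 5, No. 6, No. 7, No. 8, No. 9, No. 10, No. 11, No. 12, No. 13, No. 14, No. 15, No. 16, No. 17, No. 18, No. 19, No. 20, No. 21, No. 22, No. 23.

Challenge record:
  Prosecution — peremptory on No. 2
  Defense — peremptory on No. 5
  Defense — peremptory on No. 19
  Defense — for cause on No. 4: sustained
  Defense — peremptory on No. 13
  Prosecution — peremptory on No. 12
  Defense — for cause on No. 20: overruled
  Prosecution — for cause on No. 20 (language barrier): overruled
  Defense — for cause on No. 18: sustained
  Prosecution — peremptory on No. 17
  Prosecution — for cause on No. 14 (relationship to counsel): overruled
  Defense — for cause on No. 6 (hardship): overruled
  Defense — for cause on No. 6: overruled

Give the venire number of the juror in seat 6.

9

Removed: #2, #4, #5, #12, #13, #17, #18, #19. (#6, #14, #20 stay — for-cause denied.)
Filling seats in venire order through position 6: #1, #3, #6, #7, #8, #9.
So seat 6 is #9.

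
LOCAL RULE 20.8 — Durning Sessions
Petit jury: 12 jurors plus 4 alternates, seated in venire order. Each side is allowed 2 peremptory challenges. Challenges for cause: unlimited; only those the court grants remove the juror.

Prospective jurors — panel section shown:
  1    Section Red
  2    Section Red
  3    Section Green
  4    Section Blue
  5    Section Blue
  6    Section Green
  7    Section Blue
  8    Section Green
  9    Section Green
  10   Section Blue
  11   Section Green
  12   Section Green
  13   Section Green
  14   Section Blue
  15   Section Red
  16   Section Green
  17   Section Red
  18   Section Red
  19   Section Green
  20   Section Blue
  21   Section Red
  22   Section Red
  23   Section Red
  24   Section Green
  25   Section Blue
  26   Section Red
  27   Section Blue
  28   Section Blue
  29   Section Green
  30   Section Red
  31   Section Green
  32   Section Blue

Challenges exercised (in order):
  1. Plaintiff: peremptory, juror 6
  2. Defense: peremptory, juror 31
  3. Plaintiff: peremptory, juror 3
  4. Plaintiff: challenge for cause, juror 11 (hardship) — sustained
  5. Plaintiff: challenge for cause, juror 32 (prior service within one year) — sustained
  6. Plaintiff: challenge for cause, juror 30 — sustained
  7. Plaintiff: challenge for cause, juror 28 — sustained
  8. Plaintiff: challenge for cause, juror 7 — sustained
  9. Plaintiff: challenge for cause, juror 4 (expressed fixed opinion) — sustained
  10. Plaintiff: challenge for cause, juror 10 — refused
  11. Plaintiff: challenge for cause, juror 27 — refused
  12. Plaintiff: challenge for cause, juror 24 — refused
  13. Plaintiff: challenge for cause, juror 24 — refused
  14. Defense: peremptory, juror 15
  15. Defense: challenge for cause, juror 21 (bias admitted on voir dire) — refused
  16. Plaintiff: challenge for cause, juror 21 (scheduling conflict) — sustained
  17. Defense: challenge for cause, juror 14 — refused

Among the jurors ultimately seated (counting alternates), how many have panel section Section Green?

6

Removed: #3, #4, #6, #7, #11, #15, #21, #28, #30, #31, #32.
Seated (16 incl. alternates): #1, #2, #5, #8, #9, #10, #12, #13, #14, #16, #17, #18, #19, #20, #22, #23.
Of those, in Section Green: #8, #9, #12, #13, #16, #19 → 6.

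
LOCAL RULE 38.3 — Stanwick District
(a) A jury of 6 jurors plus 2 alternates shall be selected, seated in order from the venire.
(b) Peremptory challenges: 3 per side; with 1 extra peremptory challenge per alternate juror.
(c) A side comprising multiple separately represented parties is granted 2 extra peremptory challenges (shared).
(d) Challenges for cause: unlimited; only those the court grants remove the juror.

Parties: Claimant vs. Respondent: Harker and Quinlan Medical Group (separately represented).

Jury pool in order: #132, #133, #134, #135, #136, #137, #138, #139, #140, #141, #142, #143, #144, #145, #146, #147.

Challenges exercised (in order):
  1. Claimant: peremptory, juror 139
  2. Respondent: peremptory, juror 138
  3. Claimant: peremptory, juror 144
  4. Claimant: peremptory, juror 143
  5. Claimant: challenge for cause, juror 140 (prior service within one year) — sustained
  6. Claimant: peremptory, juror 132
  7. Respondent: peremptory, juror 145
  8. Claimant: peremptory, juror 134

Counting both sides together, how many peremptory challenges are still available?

Claimant allotment: 3 base + 1 × 2 alternates = 5. Respondent allotment: 3 base + 1 × 2 alternates + 2 multi-party = 7.
Claimant peremptories used: #139, #144, #143, #132, #134 — 5 (the for-cause on #140 doesn't count).
Respondent peremptories used: #138, #145 — 2.
Remaining: (5 − 5) + (7 − 2) = 5.

5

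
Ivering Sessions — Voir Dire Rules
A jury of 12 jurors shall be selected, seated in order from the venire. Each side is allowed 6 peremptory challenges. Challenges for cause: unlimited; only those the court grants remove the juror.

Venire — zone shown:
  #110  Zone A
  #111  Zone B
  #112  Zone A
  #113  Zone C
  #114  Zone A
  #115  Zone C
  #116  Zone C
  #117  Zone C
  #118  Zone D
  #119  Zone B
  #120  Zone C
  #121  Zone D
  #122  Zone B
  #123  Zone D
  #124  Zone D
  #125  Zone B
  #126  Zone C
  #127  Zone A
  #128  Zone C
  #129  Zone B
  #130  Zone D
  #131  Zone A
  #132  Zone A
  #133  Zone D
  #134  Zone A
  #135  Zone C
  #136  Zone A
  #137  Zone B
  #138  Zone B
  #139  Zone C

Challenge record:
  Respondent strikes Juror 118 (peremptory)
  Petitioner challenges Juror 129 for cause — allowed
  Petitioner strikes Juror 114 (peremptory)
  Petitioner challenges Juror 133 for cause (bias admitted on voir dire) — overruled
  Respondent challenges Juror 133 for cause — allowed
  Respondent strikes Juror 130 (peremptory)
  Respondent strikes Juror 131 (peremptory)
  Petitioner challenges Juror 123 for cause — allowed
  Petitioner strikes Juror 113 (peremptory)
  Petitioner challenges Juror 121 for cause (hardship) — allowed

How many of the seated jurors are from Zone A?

Removed: #113, #114, #118, #121, #123, #129, #130, #131, #133.
Seated jurors 1–12: #110, #111, #112, #115, #116, #117, #119, #120, #122, #124, #125, #126.
Of those, in Zone A: #110, #112 → 2.

2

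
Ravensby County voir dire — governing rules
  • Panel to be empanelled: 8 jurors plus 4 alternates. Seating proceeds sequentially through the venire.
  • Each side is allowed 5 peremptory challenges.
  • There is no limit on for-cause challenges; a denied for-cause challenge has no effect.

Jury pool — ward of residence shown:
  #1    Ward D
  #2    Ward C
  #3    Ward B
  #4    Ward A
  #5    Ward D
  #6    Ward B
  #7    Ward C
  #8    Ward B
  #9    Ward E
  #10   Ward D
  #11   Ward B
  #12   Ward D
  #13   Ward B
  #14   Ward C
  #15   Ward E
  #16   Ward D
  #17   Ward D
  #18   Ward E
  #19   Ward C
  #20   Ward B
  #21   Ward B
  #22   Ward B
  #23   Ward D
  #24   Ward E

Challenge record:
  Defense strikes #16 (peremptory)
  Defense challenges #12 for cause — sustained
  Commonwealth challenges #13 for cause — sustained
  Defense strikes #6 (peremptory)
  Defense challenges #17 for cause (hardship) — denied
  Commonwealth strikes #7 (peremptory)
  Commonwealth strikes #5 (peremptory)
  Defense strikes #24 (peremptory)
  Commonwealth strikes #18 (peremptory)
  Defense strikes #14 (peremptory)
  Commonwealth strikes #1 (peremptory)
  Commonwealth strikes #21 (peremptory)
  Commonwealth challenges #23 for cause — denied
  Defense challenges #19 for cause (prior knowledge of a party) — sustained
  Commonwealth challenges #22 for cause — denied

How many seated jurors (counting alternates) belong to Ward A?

Removed: #1, #5, #6, #7, #12, #13, #14, #16, #18, #19, #21, #24.
Seated (12 incl. alternates): #2, #3, #4, #8, #9, #10, #11, #15, #17, #20, #22, #23.
Of those, in Ward A: #4 → 1.

1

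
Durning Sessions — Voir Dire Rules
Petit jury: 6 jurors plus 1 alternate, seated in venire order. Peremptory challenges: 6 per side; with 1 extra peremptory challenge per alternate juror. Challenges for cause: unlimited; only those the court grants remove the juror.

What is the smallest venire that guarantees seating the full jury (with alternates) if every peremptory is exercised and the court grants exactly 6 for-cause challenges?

27

Seats to fill: 6 + 1 alternates = 7.
Peremptories: 6 + 1×1 = 7 per side × 2 sides = 14.
For-cause removals: 6.
Minimum venire: 7 + 14 + 6 = 27.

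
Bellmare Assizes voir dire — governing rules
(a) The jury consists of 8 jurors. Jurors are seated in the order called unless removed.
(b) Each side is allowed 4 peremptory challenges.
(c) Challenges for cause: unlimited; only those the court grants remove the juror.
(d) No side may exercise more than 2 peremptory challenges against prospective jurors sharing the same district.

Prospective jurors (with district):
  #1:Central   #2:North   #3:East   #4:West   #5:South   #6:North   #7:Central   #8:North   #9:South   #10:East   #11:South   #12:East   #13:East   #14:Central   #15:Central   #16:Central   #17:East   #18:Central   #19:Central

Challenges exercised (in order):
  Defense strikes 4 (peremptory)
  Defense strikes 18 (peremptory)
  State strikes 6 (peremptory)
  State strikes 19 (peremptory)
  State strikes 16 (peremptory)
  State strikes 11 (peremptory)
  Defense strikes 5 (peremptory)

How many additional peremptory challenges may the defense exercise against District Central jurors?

Defense peremptories so far: #4, #18, #5 — 3 of 4 used, 1 left overall.
Against District Central: #18 — 1 used; per-district cap 2 leaves 1.
Binding limit: min(1, 1) = 1.

1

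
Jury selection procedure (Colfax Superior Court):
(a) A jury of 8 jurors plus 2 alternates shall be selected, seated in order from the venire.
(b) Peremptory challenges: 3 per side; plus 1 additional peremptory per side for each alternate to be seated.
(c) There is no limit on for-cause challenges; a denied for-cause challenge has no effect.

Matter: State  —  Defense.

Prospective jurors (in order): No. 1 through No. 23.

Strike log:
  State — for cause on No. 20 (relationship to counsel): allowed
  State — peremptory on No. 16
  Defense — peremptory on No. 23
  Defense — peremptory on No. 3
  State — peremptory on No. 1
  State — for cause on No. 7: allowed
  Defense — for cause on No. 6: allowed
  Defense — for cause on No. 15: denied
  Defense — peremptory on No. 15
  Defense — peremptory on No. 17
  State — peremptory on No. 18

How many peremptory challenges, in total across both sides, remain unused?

3

State allotment: 3 base + 1 × 2 alternates = 5. Defense allotment: 3 base + 1 × 2 alternates = 5.
State peremptories used: #16, #1, #18 — 3 (for-cause on #20, #7 don't count).
Defense peremptories used: #23, #3, #15, #17 — 4 (for-cause on #6, #15 don't count).
Remaining: (5 − 3) + (5 − 4) = 3.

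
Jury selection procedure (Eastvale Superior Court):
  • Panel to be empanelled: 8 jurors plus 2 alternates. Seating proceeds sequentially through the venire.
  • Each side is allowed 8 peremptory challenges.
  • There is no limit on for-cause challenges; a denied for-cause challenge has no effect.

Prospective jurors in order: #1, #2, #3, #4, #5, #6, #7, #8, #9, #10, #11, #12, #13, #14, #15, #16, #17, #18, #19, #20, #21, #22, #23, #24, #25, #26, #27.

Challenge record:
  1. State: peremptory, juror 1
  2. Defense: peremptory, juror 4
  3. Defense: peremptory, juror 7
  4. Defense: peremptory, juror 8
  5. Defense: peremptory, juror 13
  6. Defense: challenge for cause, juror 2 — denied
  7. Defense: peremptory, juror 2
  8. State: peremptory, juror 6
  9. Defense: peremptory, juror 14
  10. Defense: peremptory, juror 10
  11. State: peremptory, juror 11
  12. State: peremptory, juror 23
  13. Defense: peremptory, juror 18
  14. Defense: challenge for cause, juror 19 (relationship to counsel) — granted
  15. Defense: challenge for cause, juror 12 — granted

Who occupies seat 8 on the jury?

21

Removed: #1, #2, #4, #6, #7, #8, #10, #11, #12, #13, #14, #18, #19, #23.
Seating in order: seats 1–8 → #3, #5, #9, #15, #16, #17, #20, #21; alternates → #22, #24.
So seat 8 is #21.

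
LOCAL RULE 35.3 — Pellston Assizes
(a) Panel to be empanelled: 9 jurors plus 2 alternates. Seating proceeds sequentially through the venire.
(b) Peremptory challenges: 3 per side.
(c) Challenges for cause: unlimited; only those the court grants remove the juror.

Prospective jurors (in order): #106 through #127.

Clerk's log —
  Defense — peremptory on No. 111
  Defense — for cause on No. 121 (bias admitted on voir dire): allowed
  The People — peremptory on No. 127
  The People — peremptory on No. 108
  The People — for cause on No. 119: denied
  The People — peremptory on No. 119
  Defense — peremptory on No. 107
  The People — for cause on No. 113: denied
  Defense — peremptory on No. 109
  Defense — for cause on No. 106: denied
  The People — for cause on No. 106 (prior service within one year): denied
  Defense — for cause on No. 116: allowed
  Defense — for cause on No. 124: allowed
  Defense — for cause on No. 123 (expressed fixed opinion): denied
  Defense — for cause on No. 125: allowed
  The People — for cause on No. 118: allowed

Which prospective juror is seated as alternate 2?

126

Removed: #107, #108, #109, #111, #116, #118, #119, #121, #124, #125, #127. (#106, #113, #123 stay — for-cause denied.)
Seating in order: seats 1–9 → #106, #110, #112, #113, #114, #115, #117, #120, #122; alternates → #123, #126.
So alternate 2 is #126.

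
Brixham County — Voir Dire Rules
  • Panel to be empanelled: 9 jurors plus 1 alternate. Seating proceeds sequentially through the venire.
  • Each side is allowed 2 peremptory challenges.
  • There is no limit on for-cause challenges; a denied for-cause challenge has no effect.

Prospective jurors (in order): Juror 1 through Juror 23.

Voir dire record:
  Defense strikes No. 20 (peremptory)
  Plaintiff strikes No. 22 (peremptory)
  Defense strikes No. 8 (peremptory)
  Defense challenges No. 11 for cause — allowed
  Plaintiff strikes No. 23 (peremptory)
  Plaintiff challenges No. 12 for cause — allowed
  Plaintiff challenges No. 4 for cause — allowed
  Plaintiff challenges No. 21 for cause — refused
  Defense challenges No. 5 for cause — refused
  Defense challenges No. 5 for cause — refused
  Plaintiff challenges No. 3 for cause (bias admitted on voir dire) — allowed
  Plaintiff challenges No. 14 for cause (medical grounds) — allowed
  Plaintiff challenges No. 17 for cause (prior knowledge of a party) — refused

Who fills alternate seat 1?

Removed: #3, #4, #8, #11, #12, #14, #20, #22, #23. (#5, #17, #21 stay — for-cause denied.)
Seating in order: seats 1–9 → #1, #2, #5, #6, #7, #9, #10, #13, #15; alternates → #16.
So alternate 1 is #16.

16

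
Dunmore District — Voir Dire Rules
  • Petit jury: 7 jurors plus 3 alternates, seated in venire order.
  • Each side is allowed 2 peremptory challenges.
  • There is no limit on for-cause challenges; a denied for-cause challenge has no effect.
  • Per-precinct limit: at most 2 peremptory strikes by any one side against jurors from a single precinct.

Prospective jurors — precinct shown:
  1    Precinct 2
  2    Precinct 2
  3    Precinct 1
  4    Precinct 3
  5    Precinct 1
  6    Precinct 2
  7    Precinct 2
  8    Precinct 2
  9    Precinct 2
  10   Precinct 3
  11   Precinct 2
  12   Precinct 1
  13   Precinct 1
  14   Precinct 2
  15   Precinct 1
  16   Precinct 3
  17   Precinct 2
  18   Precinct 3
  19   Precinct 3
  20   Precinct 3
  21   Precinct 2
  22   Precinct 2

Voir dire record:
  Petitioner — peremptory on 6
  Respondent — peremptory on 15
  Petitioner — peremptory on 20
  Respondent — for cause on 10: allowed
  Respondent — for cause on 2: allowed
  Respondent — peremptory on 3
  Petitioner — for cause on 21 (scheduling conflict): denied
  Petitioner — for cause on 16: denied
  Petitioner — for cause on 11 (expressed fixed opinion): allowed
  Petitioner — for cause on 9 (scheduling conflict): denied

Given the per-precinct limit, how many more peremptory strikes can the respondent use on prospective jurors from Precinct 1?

0

Respondent peremptories so far: #15, #3 — 2 of 2 used, 0 left overall.
Against Precinct 1: #15, #3 — 2 used; per-precinct cap 2 leaves 0.
Binding limit: min(0, 0) = 0.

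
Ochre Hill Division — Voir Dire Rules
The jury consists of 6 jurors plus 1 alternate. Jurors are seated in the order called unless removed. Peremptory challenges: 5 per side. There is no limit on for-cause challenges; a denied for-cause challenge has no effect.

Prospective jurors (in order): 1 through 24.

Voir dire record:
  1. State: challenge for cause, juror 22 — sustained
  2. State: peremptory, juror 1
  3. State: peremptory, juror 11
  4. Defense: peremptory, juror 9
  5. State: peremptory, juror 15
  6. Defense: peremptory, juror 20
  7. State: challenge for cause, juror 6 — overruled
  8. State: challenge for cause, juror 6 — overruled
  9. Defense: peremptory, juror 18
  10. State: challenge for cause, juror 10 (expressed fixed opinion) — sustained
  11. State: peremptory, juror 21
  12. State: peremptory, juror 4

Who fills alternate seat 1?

Removed: #1, #4, #9, #10, #11, #15, #18, #20, #21, #22. (#6 stays — for-cause denied.)
Seating in order: seats 1–6 → #2, #3, #5, #6, #7, #8; alternates → #12.
So alternate 1 is #12.

12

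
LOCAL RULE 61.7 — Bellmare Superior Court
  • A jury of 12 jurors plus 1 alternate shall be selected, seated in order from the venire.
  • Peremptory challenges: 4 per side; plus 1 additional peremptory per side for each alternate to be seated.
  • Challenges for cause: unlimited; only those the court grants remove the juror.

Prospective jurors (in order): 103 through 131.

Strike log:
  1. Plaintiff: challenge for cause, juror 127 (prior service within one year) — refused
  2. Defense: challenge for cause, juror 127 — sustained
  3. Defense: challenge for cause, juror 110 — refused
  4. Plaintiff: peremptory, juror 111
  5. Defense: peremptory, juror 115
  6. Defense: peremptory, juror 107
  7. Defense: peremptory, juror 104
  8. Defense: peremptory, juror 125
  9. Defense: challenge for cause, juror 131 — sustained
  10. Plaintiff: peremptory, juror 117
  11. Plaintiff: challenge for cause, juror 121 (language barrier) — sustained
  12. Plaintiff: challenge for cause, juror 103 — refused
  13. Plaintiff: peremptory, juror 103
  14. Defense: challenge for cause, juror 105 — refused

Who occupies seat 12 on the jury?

120

Removed: #103, #104, #107, #111, #115, #117, #121, #125, #127, #131. (#105, #110 stay — for-cause denied.)
Filling seats in venire order through position 12: #105, #106, #108, #109, #110, #112, #113, #114, #116, #118, #119, #120.
So seat 12 is #120.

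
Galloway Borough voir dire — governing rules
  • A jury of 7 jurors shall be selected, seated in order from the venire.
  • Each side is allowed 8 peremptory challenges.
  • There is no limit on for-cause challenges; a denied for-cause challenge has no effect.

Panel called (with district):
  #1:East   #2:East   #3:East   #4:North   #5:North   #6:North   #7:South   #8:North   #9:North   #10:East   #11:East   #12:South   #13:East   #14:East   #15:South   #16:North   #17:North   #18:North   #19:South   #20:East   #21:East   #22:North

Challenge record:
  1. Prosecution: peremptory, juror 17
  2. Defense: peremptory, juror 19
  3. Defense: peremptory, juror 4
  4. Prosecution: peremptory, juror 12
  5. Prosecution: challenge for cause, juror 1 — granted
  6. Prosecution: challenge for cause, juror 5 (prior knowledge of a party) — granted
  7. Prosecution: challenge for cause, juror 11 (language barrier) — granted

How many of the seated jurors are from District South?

Removed: #1, #4, #5, #11, #12, #17, #19.
Seated jurors 1–7: #2, #3, #6, #7, #8, #9, #10.
Of those, in District South: #7 → 1.

1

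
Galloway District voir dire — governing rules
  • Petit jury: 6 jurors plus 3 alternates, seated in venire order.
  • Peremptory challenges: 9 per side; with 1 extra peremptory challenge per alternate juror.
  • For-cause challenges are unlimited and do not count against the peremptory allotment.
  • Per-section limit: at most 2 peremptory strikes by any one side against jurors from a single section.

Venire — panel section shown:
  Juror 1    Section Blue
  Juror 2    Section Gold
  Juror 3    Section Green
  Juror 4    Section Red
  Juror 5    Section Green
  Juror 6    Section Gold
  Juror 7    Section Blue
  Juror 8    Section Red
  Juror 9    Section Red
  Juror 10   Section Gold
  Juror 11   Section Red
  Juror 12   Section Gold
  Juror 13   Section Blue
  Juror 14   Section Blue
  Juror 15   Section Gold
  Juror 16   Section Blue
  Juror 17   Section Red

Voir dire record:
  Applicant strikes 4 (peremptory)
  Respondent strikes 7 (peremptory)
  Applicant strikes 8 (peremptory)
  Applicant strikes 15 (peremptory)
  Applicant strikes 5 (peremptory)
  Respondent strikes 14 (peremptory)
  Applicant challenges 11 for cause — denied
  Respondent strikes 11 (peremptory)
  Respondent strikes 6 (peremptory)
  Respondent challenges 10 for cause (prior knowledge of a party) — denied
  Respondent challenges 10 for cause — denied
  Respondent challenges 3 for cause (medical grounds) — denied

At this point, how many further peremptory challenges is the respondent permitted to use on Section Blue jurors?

Respondent peremptories so far: #7, #14, #11, #6 — 4 of 12 used, 8 left overall.
Against Section Blue: #7, #14 — 2 used; per-section cap 2 leaves 0.
Binding limit: min(8, 0) = 0.

0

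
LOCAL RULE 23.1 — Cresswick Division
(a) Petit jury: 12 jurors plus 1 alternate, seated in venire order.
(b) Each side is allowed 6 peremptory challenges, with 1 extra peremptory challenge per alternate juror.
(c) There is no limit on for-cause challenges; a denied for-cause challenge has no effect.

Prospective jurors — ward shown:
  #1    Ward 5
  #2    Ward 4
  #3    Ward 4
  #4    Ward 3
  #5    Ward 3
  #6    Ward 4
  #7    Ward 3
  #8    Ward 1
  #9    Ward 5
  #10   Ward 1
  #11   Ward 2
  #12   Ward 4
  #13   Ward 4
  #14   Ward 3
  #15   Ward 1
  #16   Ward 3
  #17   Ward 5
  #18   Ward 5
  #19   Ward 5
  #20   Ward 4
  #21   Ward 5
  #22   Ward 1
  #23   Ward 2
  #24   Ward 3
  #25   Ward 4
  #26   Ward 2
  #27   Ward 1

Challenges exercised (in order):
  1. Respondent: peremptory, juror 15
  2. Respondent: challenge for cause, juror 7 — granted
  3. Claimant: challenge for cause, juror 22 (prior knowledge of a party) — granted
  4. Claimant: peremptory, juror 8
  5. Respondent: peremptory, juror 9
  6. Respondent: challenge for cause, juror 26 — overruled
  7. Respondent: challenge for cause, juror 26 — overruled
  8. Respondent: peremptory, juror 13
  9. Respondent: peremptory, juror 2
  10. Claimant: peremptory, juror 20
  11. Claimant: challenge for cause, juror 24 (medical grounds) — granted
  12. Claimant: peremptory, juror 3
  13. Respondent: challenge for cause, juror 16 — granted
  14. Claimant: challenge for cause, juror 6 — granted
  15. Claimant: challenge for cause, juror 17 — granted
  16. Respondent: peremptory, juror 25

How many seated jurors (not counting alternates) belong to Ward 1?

Removed: #2, #3, #6, #7, #8, #9, #13, #15, #16, #17, #20, #22, #24, #25.
Seated jurors 1–12: #1, #4, #5, #10, #11, #12, #14, #18, #19, #21, #23, #26 (alternates #27 not counted).
Of those, in Ward 1: #10 → 1.

1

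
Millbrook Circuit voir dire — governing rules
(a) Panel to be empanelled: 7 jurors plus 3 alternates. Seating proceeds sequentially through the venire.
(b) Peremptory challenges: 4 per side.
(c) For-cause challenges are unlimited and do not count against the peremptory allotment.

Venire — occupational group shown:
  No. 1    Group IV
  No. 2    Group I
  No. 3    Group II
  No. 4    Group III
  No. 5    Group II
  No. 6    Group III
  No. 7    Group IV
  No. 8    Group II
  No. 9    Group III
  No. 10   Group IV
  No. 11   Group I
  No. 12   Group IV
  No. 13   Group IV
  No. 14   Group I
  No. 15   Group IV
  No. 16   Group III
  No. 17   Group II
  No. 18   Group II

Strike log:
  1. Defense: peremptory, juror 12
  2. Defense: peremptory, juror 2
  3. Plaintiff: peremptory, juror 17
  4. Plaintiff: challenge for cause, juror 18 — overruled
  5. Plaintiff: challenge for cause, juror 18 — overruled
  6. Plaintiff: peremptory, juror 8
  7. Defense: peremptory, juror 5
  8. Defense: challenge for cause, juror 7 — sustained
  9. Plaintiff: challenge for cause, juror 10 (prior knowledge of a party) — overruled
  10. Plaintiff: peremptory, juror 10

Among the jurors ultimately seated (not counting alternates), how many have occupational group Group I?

1

Removed: #2, #5, #7, #8, #10, #12, #17.
Seated jurors 1–7: #1, #3, #4, #6, #9, #11, #13 (alternates #14, #15, #16 not counted).
Of those, in Group I: #11 → 1.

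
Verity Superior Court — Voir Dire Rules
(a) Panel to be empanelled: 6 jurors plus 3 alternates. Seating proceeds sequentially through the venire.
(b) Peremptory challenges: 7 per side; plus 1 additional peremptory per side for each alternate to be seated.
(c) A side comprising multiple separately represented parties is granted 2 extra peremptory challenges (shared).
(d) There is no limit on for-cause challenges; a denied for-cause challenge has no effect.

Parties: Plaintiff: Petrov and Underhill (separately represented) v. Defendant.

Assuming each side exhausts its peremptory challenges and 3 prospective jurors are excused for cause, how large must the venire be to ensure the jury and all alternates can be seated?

34

Seats to fill: 6 + 3 alternates = 9.
Peremptories — Plaintiff: 7 + 1×3 + 2 = 12; Defendant: 7 + 1×3 = 10; total 22.
For-cause removals: 3.
Minimum venire: 9 + 22 + 3 = 34.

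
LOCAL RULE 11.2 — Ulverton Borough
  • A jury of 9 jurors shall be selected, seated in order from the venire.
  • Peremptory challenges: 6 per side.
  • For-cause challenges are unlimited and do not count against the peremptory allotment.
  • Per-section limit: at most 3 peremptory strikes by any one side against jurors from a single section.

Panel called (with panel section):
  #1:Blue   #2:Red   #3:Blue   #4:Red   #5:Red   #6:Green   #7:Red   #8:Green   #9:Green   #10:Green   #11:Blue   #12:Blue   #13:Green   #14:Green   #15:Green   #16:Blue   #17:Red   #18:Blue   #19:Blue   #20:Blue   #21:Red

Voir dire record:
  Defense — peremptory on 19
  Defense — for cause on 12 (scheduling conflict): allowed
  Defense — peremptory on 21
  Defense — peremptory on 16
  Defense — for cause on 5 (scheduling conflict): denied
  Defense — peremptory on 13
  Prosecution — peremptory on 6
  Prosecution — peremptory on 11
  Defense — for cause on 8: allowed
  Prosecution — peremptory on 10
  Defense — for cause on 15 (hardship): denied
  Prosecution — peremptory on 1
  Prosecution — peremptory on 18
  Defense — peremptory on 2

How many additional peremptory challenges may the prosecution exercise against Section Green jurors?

1

Prosecution peremptories so far: #6, #11, #10, #1, #18 — 5 of 6 used, 1 left overall.
Against Section Green: #6, #10 — 2 used; per-section cap 3 leaves 1.
Binding limit: min(1, 1) = 1.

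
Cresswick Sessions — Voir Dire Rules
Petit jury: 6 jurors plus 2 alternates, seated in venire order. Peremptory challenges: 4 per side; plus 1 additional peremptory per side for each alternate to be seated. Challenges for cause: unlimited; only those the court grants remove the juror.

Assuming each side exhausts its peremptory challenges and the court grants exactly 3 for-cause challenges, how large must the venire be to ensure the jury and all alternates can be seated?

23

Seats to fill: 6 + 2 alternates = 8.
Peremptories: 4 + 1×2 = 6 per side × 2 sides = 12.
For-cause removals: 3.
Minimum venire: 8 + 12 + 3 = 23.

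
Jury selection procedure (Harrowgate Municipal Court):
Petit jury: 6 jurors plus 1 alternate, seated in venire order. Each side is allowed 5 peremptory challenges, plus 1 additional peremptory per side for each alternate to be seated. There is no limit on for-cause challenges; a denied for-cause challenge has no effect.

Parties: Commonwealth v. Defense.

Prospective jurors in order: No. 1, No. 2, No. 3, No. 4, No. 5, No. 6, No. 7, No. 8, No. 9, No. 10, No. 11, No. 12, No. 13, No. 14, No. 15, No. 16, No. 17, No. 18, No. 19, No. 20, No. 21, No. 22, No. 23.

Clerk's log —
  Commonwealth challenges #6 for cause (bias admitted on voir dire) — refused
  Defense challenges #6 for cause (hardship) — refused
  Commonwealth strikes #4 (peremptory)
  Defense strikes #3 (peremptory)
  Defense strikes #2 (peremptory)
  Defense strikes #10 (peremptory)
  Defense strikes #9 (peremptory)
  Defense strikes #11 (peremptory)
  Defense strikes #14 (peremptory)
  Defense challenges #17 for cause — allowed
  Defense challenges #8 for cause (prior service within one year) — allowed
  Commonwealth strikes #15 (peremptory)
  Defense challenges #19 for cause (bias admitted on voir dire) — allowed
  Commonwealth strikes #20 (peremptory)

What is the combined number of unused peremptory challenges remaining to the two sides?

Commonwealth allotment: 5 base + 1 × 1 alternate = 6. Defense allotment: 5 base + 1 × 1 alternate = 6.
Commonwealth peremptories used: #4, #15, #20 — 3 (the for-cause on #6 doesn't count).
Defense peremptories used: #3, #2, #10, #9, #11, #14 — 6 (for-cause on #6, #17, #8, #19 don't count).
Remaining: (6 − 3) + (6 − 6) = 3.

3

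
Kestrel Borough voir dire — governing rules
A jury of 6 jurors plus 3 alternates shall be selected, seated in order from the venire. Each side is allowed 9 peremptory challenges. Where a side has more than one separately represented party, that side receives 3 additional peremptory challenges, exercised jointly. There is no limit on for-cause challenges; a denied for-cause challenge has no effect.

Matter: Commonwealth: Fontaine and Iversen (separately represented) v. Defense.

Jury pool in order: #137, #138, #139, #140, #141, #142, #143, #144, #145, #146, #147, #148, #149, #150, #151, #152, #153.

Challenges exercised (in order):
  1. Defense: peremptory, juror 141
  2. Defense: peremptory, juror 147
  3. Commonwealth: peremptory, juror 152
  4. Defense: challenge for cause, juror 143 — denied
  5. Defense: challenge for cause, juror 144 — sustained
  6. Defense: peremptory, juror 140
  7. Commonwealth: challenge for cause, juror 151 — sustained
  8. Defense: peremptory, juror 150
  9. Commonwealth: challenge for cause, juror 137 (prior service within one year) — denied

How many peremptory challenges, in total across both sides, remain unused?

Commonwealth allotment: 9 base + 3 multi-party = 12. Defense allotment: 9.
Commonwealth peremptories used: #152 — 1 (for-cause on #151, #137 don't count).
Defense peremptories used: #141, #147, #140, #150 — 4 (for-cause on #143, #144 don't count).
Remaining: (12 − 1) + (9 − 4) = 16.

16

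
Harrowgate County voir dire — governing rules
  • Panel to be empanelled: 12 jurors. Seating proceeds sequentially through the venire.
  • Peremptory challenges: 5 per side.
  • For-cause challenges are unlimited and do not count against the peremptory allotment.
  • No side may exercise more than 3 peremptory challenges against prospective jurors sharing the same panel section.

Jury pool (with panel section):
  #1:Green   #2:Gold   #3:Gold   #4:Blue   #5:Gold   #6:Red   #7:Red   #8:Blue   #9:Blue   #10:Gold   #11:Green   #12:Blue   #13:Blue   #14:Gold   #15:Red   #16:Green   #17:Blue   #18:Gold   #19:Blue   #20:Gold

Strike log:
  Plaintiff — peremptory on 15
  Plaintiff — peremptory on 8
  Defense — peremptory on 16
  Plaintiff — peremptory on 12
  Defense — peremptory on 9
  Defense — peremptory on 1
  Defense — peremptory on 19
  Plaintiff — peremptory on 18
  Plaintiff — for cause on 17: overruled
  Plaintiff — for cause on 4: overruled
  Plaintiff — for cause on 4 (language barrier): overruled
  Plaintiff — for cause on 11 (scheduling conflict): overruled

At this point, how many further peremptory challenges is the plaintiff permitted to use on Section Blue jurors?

Plaintiff peremptories so far: #15, #8, #12, #18 — 4 of 5 used, 1 left overall.
Against Section Blue: #8, #12 — 2 used; per-section cap 3 leaves 1.
Binding limit: min(1, 1) = 1.

1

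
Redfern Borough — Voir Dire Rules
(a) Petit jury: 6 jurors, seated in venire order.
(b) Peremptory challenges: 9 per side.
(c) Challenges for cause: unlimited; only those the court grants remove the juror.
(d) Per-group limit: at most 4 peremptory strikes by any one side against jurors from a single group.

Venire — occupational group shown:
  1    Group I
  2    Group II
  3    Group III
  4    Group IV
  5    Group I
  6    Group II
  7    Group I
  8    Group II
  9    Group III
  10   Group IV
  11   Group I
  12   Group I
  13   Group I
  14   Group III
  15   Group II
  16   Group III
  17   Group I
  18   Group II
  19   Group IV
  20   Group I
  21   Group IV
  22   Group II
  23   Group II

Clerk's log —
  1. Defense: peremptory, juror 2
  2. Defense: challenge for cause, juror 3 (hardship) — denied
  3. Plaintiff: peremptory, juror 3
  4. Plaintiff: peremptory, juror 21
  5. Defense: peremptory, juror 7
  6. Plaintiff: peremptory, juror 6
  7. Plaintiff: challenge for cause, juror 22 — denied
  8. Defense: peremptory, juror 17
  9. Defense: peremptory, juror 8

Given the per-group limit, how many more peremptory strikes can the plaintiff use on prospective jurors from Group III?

3

Plaintiff peremptories so far: #3, #21, #6 — 3 of 9 used, 6 left overall.
Against Group III: #3 — 1 used; per-group cap 4 leaves 3.
Binding limit: min(6, 3) = 3.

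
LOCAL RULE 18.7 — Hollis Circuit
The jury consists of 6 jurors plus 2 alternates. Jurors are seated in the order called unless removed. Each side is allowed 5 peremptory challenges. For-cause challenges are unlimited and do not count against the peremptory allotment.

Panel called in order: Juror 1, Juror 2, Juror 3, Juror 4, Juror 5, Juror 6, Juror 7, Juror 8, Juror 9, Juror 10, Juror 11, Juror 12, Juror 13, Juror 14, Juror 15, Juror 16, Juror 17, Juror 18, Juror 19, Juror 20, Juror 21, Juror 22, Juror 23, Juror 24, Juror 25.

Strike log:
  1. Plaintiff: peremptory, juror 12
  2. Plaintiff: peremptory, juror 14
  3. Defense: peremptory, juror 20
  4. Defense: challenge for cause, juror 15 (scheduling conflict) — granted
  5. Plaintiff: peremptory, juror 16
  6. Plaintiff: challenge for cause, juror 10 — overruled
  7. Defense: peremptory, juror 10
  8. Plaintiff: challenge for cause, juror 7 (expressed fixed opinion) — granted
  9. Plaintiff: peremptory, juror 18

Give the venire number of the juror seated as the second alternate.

Removed: #7, #10, #12, #14, #15, #16, #18, #20.
Seating in order: seats 1–6 → #1, #2, #3, #4, #5, #6; alternates → #8, #9.
So alternate 2 is #9.

9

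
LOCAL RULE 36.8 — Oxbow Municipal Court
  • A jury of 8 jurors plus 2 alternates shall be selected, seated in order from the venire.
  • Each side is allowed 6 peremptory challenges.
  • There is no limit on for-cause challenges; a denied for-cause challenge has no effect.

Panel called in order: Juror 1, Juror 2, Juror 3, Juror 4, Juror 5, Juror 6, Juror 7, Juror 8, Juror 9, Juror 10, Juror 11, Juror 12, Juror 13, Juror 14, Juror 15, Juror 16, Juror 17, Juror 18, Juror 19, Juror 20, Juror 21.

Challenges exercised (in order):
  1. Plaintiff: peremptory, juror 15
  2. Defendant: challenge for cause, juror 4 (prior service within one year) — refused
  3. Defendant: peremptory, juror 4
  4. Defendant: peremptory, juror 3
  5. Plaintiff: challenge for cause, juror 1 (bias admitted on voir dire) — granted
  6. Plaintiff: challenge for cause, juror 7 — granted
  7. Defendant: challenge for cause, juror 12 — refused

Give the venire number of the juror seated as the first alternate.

13

Removed: #1, #3, #4, #7, #15. (#12 stays — for-cause denied.)
Seating in order: seats 1–8 → #2, #5, #6, #8, #9, #10, #11, #12; alternates → #13, #14.
So alternate 1 is #13.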